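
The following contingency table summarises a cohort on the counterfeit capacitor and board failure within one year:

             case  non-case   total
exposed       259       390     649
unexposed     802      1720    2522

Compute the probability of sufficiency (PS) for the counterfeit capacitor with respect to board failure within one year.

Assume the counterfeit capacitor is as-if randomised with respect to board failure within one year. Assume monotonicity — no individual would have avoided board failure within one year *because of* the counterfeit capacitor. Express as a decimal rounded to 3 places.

PS ≈ 0.119

p₁ = P(outcome | exposed) = 259/649 = 0.39908
p₀ = P(outcome | unexposed) = 802/2522 = 0.318
Under exogeneity and monotonicity, PS = (p₁ − p₀) / (1 − p₀).
PS = (0.39908 − 0.318) / (1 − 0.318) = 0.081074 / 0.682 ≈ 0.1189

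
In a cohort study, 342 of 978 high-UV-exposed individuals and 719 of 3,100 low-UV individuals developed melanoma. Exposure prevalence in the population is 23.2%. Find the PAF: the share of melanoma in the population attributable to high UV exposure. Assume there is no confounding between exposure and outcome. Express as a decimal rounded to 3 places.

p₁ = P(outcome | exposed) = 342/978 = 0.34969
p₀ = P(outcome | unexposed) = 719/3100 = 0.23194
Overall risk P(Y=1) = π·p₁ + (1−π)·p₀ = 0.232×0.34969 + 0.768×0.23194 = 0.25926.
Under exogeneity, PAF = [P(Y=1) − p₀] / P(Y=1).
PAF = (0.25926 − 0.23194) / 0.25926 ≈ 0.1054

PAF ≈ 0.105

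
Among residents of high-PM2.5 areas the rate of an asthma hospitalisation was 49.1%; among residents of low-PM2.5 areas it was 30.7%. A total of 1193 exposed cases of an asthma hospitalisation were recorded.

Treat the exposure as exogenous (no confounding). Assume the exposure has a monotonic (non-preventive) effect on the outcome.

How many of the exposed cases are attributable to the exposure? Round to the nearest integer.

p₁ = 0.491, p₀ = 0.307.
PN = (p₁ − p₀)/p₁ = (0.491 − 0.307) / 0.491 ≈ 0.37475.
Attributable cases ≈ PN × (exposed cases) = 0.37475 × 1193 ≈ 447.07.

about 447 cases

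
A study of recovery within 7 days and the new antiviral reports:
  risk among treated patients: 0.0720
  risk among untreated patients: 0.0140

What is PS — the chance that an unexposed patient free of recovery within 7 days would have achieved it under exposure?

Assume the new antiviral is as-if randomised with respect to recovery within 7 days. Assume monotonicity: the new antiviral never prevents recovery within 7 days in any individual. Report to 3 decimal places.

Let p₁ = 0.072, p₀ = 0.014.
Under exogeneity and monotonicity, PS = (p₁ − p₀) / (1 − p₀).
PS = (0.072 − 0.014) / (1 − 0.014) = 0.058 / 0.986 ≈ 0.0588

PS ≈ 0.059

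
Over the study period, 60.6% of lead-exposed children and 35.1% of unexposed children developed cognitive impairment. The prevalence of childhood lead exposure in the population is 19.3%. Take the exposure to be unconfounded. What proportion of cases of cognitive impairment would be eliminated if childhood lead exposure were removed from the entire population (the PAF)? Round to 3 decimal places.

PAF ≈ 0.123

p₁ = 0.606, p₀ = 0.351.
Overall risk P(Y=1) = π·p₁ + (1−π)·p₀ = 0.193×0.606 + 0.807×0.351 = 0.40021.
Under exogeneity, PAF = [P(Y=1) − p₀] / P(Y=1).
PAF = (0.40021 − 0.351) / 0.40021 ≈ 0.1230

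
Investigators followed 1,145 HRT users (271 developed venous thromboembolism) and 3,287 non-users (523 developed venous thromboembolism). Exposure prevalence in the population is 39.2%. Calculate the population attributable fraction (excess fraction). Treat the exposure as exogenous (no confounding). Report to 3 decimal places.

p₁ = P(outcome | exposed) = 271/1145 = 0.23668
p₀ = P(outcome | unexposed) = 523/3287 = 0.15911
Overall risk P(Y=1) = π·p₁ + (1−π)·p₀ = 0.392×0.23668 + 0.608×0.15911 = 0.18952.
Under exogeneity, PAF = [P(Y=1) − p₀] / P(Y=1).
PAF = (0.18952 − 0.15911) / 0.18952 ≈ 0.1604

PAF ≈ 0.160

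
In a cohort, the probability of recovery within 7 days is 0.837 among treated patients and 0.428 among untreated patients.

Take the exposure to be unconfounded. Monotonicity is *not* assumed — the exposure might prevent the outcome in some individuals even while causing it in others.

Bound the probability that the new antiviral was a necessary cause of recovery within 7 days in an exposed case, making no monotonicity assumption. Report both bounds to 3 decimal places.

0.489 ≤ PN ≤ 0.683

Let p₁ = 0.837, p₀ = 0.428.
Under exogeneity alone the bounds on PN are max{0,(p₁−p₀)/p₁} ≤ PN ≤ min{1,(1−p₀)/p₁}.
  lower = (p₁ − p₀)/p₁ = 0.409 / 0.837 ≈ 0.4886
  upper = min{1, (1 − p₀)/p₁} = 0.572 / 0.837 ≈ 0.6834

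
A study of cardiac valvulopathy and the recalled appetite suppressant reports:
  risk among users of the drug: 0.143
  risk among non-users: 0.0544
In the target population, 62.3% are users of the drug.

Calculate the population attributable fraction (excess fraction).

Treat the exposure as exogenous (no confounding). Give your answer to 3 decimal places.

Let p₁ = 0.143, p₀ = 0.0544.
Overall risk P(Y=1) = π·p₁ + (1−π)·p₀ = 0.623×0.143 + 0.377×0.0544 = 0.1096.
Under exogeneity, PAF = [P(Y=1) − p₀] / P(Y=1).
PAF = (0.1096 − 0.0544) / 0.1096 ≈ 0.5036

PAF ≈ 0.504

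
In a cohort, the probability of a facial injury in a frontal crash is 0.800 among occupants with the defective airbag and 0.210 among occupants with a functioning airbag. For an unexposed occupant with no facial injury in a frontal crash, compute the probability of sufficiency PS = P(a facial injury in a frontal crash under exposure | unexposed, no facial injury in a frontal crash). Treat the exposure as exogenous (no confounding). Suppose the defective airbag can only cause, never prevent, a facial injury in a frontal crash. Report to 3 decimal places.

Let p₁ = 0.8, p₀ = 0.21.
Under exogeneity and monotonicity, PS = (p₁ − p₀) / (1 − p₀).
PS = (0.8 − 0.21) / (1 − 0.21) = 0.59 / 0.79 ≈ 0.7468

PS ≈ 0.747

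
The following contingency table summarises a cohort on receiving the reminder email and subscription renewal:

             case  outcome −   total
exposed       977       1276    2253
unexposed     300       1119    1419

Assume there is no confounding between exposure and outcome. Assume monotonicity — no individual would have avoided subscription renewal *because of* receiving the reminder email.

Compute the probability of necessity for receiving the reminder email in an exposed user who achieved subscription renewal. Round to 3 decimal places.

PN ≈ 0.512

p₁ = P(outcome | exposed) = 977/2253 = 0.43364
p₀ = P(outcome | unexposed) = 300/1419 = 0.21142
Under exogeneity and monotonicity, PN = (p₁ − p₀) / p₁.
PN = (0.43364 − 0.21142) / 0.43364 = 0.22223 / 0.43364 ≈ 0.5125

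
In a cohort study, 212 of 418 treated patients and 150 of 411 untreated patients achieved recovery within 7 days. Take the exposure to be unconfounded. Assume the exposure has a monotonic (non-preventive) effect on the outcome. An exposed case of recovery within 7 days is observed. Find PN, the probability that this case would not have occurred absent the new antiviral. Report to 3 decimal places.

p₁ = P(outcome | exposed) = 212/418 = 0.50718
p₀ = P(outcome | unexposed) = 150/411 = 0.36496
Under exogeneity and monotonicity, PN = (p₁ − p₀) / p₁.
PN = (0.50718 − 0.36496) / 0.50718 = 0.14221 / 0.50718 ≈ 0.2804

PN ≈ 0.280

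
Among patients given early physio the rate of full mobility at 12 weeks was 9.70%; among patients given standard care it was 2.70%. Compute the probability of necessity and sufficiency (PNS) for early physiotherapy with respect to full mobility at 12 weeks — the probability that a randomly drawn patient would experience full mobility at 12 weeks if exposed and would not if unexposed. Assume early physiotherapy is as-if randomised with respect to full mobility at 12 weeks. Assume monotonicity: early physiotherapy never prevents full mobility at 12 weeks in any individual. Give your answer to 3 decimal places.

p₁ = 0.097, p₀ = 0.027.
Under exogeneity and monotonicity, PNS = p₁ − p₀.
PNS = 0.097 − 0.027 = 0.07

PNS ≈ 0.070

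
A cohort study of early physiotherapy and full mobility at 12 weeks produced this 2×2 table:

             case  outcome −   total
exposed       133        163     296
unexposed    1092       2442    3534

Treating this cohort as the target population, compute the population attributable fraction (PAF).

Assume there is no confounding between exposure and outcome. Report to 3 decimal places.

p₁ = P(outcome | exposed) = 133/296 = 0.44932
p₀ = P(outcome | unexposed) = 1092/3534 = 0.309
Exposure prevalence π = 296/3830 = 0.077285; overall risk P(Y=1) = 0.31984.
Under exogeneity, PAF = [P(Y=1) − p₀]/P(Y=1).
PAF = (0.31984 − 0.309) / 0.31984 ≈ 0.0339

PAF ≈ 0.034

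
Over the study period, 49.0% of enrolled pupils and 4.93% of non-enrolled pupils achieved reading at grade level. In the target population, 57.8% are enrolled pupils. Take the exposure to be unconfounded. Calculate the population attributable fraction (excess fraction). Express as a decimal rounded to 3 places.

p₁ = 0.49, p₀ = 0.0493.
Overall risk P(Y=1) = π·p₁ + (1−π)·p₀ = 0.578×0.49 + 0.422×0.0493 = 0.30402.
Under exogeneity, PAF = [P(Y=1) − p₀] / P(Y=1).
PAF = (0.30402 − 0.0493) / 0.30402 ≈ 0.8378

PAF ≈ 0.838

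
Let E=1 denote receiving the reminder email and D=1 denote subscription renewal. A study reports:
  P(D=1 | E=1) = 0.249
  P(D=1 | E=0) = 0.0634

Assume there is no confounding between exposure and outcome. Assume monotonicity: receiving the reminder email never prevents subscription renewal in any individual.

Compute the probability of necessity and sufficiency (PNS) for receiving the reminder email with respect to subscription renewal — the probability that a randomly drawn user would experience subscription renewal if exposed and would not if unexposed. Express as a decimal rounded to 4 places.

PNS ≈ 0.1856

Let p₁ = 0.249, p₀ = 0.0634.
Under exogeneity and monotonicity, PNS = p₁ − p₀.
PNS = 0.249 − 0.0634 = 0.1856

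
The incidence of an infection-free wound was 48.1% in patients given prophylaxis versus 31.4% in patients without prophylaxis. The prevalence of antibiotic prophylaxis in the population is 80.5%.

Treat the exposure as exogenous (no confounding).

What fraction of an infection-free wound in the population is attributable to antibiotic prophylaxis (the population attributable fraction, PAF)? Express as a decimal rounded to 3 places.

p₁ = 0.481, p₀ = 0.314.
Overall risk P(Y=1) = π·p₁ + (1−π)·p₀ = 0.805×0.481 + 0.195×0.314 = 0.44844.
Under exogeneity, PAF = [P(Y=1) − p₀] / P(Y=1).
PAF = (0.44844 − 0.314) / 0.44844 ≈ 0.2998

PAF ≈ 0.300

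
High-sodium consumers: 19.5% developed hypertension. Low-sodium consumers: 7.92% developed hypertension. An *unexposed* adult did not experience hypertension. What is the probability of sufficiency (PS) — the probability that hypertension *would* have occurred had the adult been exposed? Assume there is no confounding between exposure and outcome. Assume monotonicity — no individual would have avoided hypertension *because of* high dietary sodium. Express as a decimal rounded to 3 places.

p₁ = 0.195, p₀ = 0.0792.
Under exogeneity and monotonicity, PS = (p₁ − p₀) / (1 − p₀).
PS = (0.195 − 0.0792) / (1 − 0.0792) = 0.1158 / 0.9208 ≈ 0.1258

PS ≈ 0.126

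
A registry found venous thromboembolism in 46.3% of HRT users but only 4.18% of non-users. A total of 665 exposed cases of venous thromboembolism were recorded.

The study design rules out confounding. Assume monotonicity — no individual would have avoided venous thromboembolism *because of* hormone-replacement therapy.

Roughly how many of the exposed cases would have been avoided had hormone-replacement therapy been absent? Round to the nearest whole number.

p₁ = 0.463, p₀ = 0.0418.
PN = (p₁ − p₀)/p₁ = (0.463 − 0.0418) / 0.463 ≈ 0.90972.
Attributable cases ≈ PN × (exposed cases) = 0.90972 × 665 ≈ 604.96.

about 605 cases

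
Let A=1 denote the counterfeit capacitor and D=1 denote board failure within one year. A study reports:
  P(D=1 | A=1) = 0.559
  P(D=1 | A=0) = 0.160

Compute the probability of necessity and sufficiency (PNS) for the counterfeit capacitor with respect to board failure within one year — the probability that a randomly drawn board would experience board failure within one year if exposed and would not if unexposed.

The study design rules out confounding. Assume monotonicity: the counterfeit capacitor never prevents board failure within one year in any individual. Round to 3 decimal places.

PNS ≈ 0.399

Let p₁ = 0.559, p₀ = 0.16.
Under exogeneity and monotonicity, PNS = p₁ − p₀.
PNS = 0.559 − 0.16 = 0.399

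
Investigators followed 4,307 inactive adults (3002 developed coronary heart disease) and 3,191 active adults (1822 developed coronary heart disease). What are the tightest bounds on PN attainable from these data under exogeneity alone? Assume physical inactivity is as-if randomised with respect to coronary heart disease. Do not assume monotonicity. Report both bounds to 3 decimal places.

0.181 ≤ PN ≤ 0.616

p₁ = P(outcome | exposed) = 3002/4307 = 0.697
p₀ = P(outcome | unexposed) = 1822/3191 = 0.57098
Under exogeneity alone the bounds on PN are max{0,(p₁−p₀)/p₁} ≤ PN ≤ min{1,(1−p₀)/p₁}.
  lower = (p₁ − p₀)/p₁ = 0.12602 / 0.697 ≈ 0.1808
  upper = min{1, (1 − p₀)/p₁} = 0.42902 / 0.697 ≈ 0.6155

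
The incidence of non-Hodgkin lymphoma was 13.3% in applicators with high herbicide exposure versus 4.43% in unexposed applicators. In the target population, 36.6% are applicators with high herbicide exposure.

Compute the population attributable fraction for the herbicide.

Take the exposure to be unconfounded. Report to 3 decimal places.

p₁ = 0.133, p₀ = 0.0443.
Overall risk P(Y=1) = π·p₁ + (1−π)·p₀ = 0.366×0.133 + 0.634×0.0443 = 0.076764.
Under exogeneity, PAF = [P(Y=1) − p₀] / P(Y=1).
PAF = (0.076764 − 0.0443) / 0.076764 ≈ 0.4229

PAF ≈ 0.423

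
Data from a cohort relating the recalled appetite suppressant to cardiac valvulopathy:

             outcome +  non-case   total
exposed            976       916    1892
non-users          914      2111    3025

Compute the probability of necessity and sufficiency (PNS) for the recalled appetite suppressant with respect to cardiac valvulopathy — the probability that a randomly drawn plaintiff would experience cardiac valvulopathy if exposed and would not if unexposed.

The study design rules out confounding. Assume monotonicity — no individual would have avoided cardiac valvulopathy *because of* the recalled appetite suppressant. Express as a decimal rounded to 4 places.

p₁ = P(outcome | exposed) = 976/1892 = 0.51586
p₀ = P(outcome | unexposed) = 914/3025 = 0.30215
Under exogeneity and monotonicity, PNS = p₁ − p₀.
PNS = 0.51586 − 0.30215 = 0.21371

PNS ≈ 0.2137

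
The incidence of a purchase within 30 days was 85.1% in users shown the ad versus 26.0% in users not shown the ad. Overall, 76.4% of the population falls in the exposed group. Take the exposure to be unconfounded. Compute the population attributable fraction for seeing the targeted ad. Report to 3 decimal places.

PAF ≈ 0.635

p₁ = 0.851, p₀ = 0.26.
Overall risk P(Y=1) = π·p₁ + (1−π)·p₀ = 0.764×0.851 + 0.236×0.26 = 0.71152.
Under exogeneity, PAF = [P(Y=1) − p₀] / P(Y=1).
PAF = (0.71152 − 0.26) / 0.71152 ≈ 0.6346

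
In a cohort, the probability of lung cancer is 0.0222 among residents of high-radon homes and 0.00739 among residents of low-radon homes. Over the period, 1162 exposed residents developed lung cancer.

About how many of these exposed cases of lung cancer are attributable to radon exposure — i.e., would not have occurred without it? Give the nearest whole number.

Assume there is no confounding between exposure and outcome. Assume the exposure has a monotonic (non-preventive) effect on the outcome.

Let p₁ = 0.0222, p₀ = 0.00739.
PN = (p₁ − p₀)/p₁ = (0.0222 − 0.00739) / 0.0222 ≈ 0.66712.
Attributable cases ≈ PN × (exposed cases) = 0.66712 × 1162 ≈ 775.19.

about 775 cases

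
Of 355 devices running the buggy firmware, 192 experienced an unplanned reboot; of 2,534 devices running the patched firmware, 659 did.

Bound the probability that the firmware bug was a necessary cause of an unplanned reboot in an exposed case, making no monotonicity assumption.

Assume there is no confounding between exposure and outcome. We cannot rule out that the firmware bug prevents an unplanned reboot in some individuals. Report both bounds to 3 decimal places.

p₁ = P(outcome | exposed) = 192/355 = 0.54085
p₀ = P(outcome | unexposed) = 659/2534 = 0.26006
Under exogeneity alone the bounds on PN are max{0,(p₁−p₀)/p₁} ≤ PN ≤ min{1,(1−p₀)/p₁}.
  lower = (p₁ − p₀)/p₁ = 0.28078 / 0.54085 ≈ 0.5192
  upper = min{1, (1 − p₀)/p₁} = 0.73994 / 0.54085 ≈ 1.3681 → capped at 1

0.519 ≤ PN ≤ 1.000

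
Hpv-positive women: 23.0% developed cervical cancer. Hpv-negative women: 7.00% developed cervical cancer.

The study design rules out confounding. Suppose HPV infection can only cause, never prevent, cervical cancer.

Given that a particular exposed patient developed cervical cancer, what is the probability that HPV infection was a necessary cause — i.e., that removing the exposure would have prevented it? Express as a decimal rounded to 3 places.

p₁ = 0.23, p₀ = 0.07.
Under exogeneity and monotonicity, PN = (p₁ − p₀) / p₁.
PN = (0.23 − 0.07) / 0.23 = 0.16 / 0.23 ≈ 0.6957

PN ≈ 0.696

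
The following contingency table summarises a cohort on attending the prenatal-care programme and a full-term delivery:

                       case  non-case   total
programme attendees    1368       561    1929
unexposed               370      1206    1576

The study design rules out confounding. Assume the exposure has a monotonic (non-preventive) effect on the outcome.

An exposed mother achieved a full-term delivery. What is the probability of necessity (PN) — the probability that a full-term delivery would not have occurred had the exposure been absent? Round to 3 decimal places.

p₁ = P(outcome | exposed) = 1368/1929 = 0.70918
p₀ = P(outcome | unexposed) = 370/1576 = 0.23477
Under exogeneity and monotonicity, PN = (p₁ − p₀) / p₁.
PN = (0.70918 − 0.23477) / 0.70918 = 0.4744 / 0.70918 ≈ 0.6690

PN ≈ 0.669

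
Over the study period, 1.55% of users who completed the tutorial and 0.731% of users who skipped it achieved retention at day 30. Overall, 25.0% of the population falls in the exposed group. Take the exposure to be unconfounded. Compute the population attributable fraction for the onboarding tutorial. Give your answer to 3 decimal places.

PAF ≈ 0.219

p₁ = 0.0155, p₀ = 0.00731.
Overall risk P(Y=1) = π·p₁ + (1−π)·p₀ = 0.25×0.0155 + 0.75×0.00731 = 0.0093575.
Under exogeneity, PAF = [P(Y=1) − p₀] / P(Y=1).
PAF = (0.0093575 − 0.00731) / 0.0093575 ≈ 0.2188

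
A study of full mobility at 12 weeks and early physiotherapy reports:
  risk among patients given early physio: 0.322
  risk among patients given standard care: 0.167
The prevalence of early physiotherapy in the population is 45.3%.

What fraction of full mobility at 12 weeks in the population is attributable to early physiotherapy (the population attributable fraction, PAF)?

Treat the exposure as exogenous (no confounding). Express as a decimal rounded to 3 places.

Let p₁ = 0.322, p₀ = 0.167.
Overall risk P(Y=1) = π·p₁ + (1−π)·p₀ = 0.453×0.322 + 0.547×0.167 = 0.23722.
Under exogeneity, PAF = [P(Y=1) − p₀] / P(Y=1).
PAF = (0.23722 − 0.167) / 0.23722 ≈ 0.2960

PAF ≈ 0.296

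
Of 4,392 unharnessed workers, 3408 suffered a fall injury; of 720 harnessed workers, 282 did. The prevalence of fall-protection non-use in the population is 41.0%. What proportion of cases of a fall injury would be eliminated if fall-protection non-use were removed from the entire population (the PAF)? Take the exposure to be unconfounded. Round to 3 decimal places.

PAF ≈ 0.287

p₁ = P(outcome | exposed) = 3408/4392 = 0.77596
p₀ = P(outcome | unexposed) = 282/720 = 0.39167
Overall risk P(Y=1) = π·p₁ + (1−π)·p₀ = 0.41×0.77596 + 0.59×0.39167 = 0.54923.
Under exogeneity, PAF = [P(Y=1) − p₀] / P(Y=1).
PAF = (0.54923 − 0.39167) / 0.54923 ≈ 0.2869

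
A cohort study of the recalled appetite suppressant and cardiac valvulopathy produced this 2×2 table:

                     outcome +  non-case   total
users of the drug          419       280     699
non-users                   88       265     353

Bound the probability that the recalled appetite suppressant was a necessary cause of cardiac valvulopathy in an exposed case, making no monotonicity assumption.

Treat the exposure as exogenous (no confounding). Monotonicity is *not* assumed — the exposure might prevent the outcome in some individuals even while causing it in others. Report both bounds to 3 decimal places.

0.584 ≤ PN ≤ 1.000

p₁ = P(outcome | exposed) = 419/699 = 0.59943
p₀ = P(outcome | unexposed) = 88/353 = 0.24929
Under exogeneity alone the bounds on PN are max{0,(p₁−p₀)/p₁} ≤ PN ≤ min{1,(1−p₀)/p₁}.
  lower = (p₁ − p₀)/p₁ = 0.35014 / 0.59943 ≈ 0.5841
  upper = min{1, (1 − p₀)/p₁} = 0.75071 / 0.59943 ≈ 1.2524 → capped at 1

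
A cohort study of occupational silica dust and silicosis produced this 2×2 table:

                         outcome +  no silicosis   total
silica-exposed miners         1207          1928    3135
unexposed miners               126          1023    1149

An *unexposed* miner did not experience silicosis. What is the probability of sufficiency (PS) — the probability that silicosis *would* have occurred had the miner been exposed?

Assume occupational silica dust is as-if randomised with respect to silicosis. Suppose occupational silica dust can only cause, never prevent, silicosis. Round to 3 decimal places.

PS ≈ 0.309

p₁ = P(outcome | exposed) = 1207/3135 = 0.38501
p₀ = P(outcome | unexposed) = 126/1149 = 0.10966
Under exogeneity and monotonicity, PS = (p₁ − p₀)/(1 − p₀).
PS = (0.38501 − 0.10966) / 0.89034 ≈ 0.3093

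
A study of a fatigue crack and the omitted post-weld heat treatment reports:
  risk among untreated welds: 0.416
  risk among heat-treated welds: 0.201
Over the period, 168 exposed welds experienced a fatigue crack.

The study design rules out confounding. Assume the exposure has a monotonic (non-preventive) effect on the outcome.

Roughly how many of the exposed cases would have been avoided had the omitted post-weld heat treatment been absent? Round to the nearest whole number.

about 87 cases

Let p₁ = 0.416, p₀ = 0.201.
PN = (p₁ − p₀)/p₁ = (0.416 − 0.201) / 0.416 ≈ 0.51683.
Attributable cases ≈ PN × (exposed cases) = 0.51683 × 168 ≈ 86.83.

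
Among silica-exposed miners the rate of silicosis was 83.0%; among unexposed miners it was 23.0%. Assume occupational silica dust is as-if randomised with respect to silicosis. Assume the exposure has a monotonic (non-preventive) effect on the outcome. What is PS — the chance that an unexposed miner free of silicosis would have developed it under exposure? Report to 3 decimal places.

PS ≈ 0.779

p₁ = 0.83, p₀ = 0.23.
Under exogeneity and monotonicity, PS = (p₁ − p₀) / (1 − p₀).
PS = (0.83 − 0.23) / (1 − 0.23) = 0.6 / 0.77 ≈ 0.7792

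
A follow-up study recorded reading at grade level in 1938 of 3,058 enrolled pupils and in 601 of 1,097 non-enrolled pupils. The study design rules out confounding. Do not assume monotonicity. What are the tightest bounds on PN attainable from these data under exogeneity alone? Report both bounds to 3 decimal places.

p₁ = P(outcome | exposed) = 1938/3058 = 0.63375
p₀ = P(outcome | unexposed) = 601/1097 = 0.54786
Under exogeneity alone the bounds on PN are max{0,(p₁−p₀)/p₁} ≤ PN ≤ min{1,(1−p₀)/p₁}.
  lower = (p₁ − p₀)/p₁ = 0.08589 / 0.63375 ≈ 0.1355
  upper = min{1, (1 − p₀)/p₁} = 0.45214 / 0.63375 ≈ 0.7134

0.136 ≤ PN ≤ 0.713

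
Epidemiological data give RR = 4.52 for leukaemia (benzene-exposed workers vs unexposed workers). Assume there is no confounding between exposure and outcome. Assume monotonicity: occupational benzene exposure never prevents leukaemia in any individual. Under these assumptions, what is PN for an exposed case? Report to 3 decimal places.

PN ≈ 0.779

Under exogeneity and monotonicity, PN = (RR − 1) / RR = 1 − 1/RR.
PN = (4.52 − 1) / 4.52 = 3.52 / 4.52 ≈ 0.7788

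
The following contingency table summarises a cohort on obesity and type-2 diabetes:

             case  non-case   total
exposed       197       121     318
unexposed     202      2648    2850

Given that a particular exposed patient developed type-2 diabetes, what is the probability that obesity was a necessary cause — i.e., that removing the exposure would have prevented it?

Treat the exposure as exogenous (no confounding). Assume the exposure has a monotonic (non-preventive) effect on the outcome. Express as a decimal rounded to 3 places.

PN ≈ 0.886

p₁ = P(outcome | exposed) = 197/318 = 0.6195
p₀ = P(outcome | unexposed) = 202/2850 = 0.070877
Under exogeneity and monotonicity, PN = (p₁ − p₀)/p₁.
PN = (0.6195 − 0.070877) / 0.6195 ≈ 0.8856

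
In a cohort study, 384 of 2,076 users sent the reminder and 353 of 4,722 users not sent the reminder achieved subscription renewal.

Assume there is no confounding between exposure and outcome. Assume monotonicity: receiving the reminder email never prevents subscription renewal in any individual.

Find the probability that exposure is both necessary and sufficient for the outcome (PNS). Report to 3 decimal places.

p₁ = P(outcome | exposed) = 384/2076 = 0.18497
p₀ = P(outcome | unexposed) = 353/4722 = 0.074756
Under exogeneity and monotonicity, PNS = p₁ − p₀.
PNS = 0.18497 − 0.074756 = 0.11021

PNS ≈ 0.110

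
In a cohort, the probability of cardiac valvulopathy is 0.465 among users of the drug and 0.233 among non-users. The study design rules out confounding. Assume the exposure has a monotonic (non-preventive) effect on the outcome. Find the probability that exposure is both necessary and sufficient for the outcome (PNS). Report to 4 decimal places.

PNS ≈ 0.2320

Let p₁ = 0.465, p₀ = 0.233.
Under exogeneity and monotonicity, PNS = p₁ − p₀.
PNS = 0.465 − 0.233 = 0.232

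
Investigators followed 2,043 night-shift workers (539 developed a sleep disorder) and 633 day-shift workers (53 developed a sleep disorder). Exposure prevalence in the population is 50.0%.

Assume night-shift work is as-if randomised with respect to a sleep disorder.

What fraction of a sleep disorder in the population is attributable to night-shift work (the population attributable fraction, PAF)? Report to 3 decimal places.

p₁ = P(outcome | exposed) = 539/2043 = 0.26383
p₀ = P(outcome | unexposed) = 53/633 = 0.083728
Overall risk P(Y=1) = π·p₁ + (1−π)·p₀ = 0.5×0.26383 + 0.5×0.083728 = 0.17378.
Under exogeneity, PAF = [P(Y=1) − p₀] / P(Y=1).
PAF = (0.17378 − 0.083728) / 0.17378 ≈ 0.5182

PAF ≈ 0.518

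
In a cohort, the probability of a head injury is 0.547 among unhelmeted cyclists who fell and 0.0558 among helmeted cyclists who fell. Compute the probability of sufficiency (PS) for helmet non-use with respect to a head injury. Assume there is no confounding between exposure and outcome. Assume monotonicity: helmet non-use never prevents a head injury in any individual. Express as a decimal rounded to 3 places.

PS ≈ 0.520

Let p₁ = 0.547, p₀ = 0.0558.
Under exogeneity and monotonicity, PS = (p₁ − p₀) / (1 − p₀).
PS = (0.547 − 0.0558) / (1 − 0.0558) = 0.4912 / 0.9442 ≈ 0.5202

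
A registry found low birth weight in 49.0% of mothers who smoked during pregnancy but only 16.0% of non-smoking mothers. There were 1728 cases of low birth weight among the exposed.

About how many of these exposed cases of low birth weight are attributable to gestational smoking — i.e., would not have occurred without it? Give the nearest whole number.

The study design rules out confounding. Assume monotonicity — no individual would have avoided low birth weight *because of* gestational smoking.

about 1164 cases

p₁ = 0.49, p₀ = 0.16.
PN = (p₁ − p₀)/p₁ = (0.49 − 0.16) / 0.49 ≈ 0.67347.
Attributable cases ≈ PN × (exposed cases) = 0.67347 × 1728 ≈ 1163.76.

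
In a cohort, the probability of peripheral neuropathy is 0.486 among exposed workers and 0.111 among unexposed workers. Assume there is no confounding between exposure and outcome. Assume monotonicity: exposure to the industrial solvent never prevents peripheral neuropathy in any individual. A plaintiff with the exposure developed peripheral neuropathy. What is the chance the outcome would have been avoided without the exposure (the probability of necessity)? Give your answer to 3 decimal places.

PN ≈ 0.772

Let p₁ = 0.486, p₀ = 0.111.
Under exogeneity and monotonicity, PN = (p₁ − p₀) / p₁.
PN = (0.486 − 0.111) / 0.486 = 0.375 / 0.486 ≈ 0.7716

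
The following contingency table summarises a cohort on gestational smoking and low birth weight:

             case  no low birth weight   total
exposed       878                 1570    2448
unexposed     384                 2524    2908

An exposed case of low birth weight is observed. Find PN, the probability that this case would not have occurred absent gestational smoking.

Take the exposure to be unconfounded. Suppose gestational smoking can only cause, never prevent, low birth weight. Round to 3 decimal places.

p₁ = P(outcome | exposed) = 878/2448 = 0.35866
p₀ = P(outcome | unexposed) = 384/2908 = 0.13205
Under exogeneity and monotonicity, PN = (p₁ − p₀)/p₁.
PN = (0.35866 − 0.13205) / 0.35866 ≈ 0.6318

PN ≈ 0.632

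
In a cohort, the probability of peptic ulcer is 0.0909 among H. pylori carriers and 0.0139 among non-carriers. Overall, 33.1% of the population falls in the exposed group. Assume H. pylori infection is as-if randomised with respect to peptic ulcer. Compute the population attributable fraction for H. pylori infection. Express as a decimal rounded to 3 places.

PAF ≈ 0.647

Let p₁ = 0.0909, p₀ = 0.0139.
Overall risk P(Y=1) = π·p₁ + (1−π)·p₀ = 0.331×0.0909 + 0.669×0.0139 = 0.039387.
Under exogeneity, PAF = [P(Y=1) − p₀] / P(Y=1).
PAF = (0.039387 − 0.0139) / 0.039387 ≈ 0.6471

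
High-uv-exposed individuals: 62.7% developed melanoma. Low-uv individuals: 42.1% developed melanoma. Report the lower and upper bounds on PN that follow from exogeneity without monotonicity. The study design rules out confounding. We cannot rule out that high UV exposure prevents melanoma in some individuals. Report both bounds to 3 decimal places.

0.329 ≤ PN ≤ 0.923

p₁ = 0.627, p₀ = 0.421.
Under exogeneity alone the bounds on PN are max{0,(p₁−p₀)/p₁} ≤ PN ≤ min{1,(1−p₀)/p₁}.
  lower = (p₁ − p₀)/p₁ = 0.206 / 0.627 ≈ 0.3285
  upper = min{1, (1 − p₀)/p₁} = 0.579 / 0.627 ≈ 0.9234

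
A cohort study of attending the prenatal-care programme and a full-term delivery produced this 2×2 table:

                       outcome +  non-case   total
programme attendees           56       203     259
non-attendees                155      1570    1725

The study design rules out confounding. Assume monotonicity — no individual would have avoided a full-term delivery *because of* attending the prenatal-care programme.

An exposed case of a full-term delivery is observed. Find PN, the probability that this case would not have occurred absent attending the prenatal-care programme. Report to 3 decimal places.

PN ≈ 0.584

p₁ = P(outcome | exposed) = 56/259 = 0.21622
p₀ = P(outcome | unexposed) = 155/1725 = 0.089855
Under exogeneity and monotonicity, PN = (p₁ − p₀)/p₁.
PN = (0.21622 − 0.089855) / 0.21622 ≈ 0.5844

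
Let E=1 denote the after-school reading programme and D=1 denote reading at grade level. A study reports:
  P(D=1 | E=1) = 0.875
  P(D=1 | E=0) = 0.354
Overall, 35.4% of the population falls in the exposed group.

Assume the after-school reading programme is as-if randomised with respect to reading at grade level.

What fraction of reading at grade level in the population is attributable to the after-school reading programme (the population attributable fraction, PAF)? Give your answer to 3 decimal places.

Let p₁ = 0.875, p₀ = 0.354.
Overall risk P(Y=1) = π·p₁ + (1−π)·p₀ = 0.354×0.875 + 0.646×0.354 = 0.53843.
Under exogeneity, PAF = [P(Y=1) − p₀] / P(Y=1).
PAF = (0.53843 − 0.354) / 0.53843 ≈ 0.3425

PAF ≈ 0.343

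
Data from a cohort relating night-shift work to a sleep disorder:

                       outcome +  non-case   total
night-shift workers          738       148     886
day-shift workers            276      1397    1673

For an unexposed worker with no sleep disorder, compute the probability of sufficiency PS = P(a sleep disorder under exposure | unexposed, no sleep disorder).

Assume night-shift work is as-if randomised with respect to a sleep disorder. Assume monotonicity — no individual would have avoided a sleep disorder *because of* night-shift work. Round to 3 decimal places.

p₁ = P(outcome | exposed) = 738/886 = 0.83296
p₀ = P(outcome | unexposed) = 276/1673 = 0.16497
Under exogeneity and monotonicity, PS = (p₁ − p₀)/(1 − p₀).
PS = (0.83296 − 0.16497) / 0.83503 ≈ 0.8000

PS ≈ 0.800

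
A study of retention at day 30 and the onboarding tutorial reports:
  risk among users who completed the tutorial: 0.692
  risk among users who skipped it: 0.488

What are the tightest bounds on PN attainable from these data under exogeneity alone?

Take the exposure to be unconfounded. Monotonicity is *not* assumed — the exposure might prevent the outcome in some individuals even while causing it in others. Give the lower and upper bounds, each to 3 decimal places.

Let p₁ = 0.692, p₀ = 0.488.
Under exogeneity alone the bounds on PN are max{0,(p₁−p₀)/p₁} ≤ PN ≤ min{1,(1−p₀)/p₁}.
  lower = (p₁ − p₀)/p₁ = 0.204 / 0.692 ≈ 0.2948
  upper = min{1, (1 − p₀)/p₁} = 0.512 / 0.692 ≈ 0.7399

0.295 ≤ PN ≤ 0.740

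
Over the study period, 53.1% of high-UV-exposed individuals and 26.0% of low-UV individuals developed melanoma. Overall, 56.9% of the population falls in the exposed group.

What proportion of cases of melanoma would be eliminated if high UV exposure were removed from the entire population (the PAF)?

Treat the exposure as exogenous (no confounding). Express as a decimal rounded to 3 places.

p₁ = 0.531, p₀ = 0.26.
Overall risk P(Y=1) = π·p₁ + (1−π)·p₀ = 0.569×0.531 + 0.431×0.26 = 0.4142.
Under exogeneity, PAF = [P(Y=1) − p₀] / P(Y=1).
PAF = (0.4142 − 0.26) / 0.4142 ≈ 0.3723

PAF ≈ 0.372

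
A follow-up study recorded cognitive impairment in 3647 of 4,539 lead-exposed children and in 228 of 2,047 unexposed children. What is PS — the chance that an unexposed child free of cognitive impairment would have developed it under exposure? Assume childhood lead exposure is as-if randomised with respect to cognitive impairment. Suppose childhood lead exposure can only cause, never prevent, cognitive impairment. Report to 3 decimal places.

PS ≈ 0.779

p₁ = P(outcome | exposed) = 3647/4539 = 0.80348
p₀ = P(outcome | unexposed) = 228/2047 = 0.11138
Under exogeneity and monotonicity, PS = (p₁ − p₀) / (1 − p₀).
PS = (0.80348 − 0.11138) / (1 − 0.11138) = 0.6921 / 0.88862 ≈ 0.7788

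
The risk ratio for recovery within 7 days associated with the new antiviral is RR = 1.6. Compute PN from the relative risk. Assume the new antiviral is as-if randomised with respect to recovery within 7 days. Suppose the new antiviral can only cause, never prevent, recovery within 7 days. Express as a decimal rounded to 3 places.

PN ≈ 0.375

Under exogeneity and monotonicity, PN = (RR − 1) / RR = 1 − 1/RR.
PN = (1.6 − 1) / 1.6 = 0.6 / 1.6 ≈ 0.3750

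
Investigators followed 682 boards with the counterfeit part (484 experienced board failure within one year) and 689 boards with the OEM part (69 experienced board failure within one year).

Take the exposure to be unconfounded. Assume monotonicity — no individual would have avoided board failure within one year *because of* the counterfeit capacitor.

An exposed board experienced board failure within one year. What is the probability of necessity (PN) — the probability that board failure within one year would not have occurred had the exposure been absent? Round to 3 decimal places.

PN ≈ 0.859

p₁ = P(outcome | exposed) = 484/682 = 0.70968
p₀ = P(outcome | unexposed) = 69/689 = 0.10015
Under exogeneity and monotonicity, PN = (p₁ − p₀) / p₁.
PN = (0.70968 − 0.10015) / 0.70968 = 0.60953 / 0.70968 ≈ 0.8589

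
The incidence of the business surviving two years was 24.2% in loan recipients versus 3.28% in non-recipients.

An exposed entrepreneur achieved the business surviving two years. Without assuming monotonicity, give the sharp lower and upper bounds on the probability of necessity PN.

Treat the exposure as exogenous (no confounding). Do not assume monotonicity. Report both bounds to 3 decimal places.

0.864 ≤ PN ≤ 1.000

p₁ = 0.242, p₀ = 0.0328.
Under exogeneity alone the bounds on PN are max{0,(p₁−p₀)/p₁} ≤ PN ≤ min{1,(1−p₀)/p₁}.
  lower = (p₁ − p₀)/p₁ = 0.2092 / 0.242 ≈ 0.8645
  upper = min{1, (1 − p₀)/p₁} = 0.9672 / 0.242 ≈ 3.9967 → capped at 1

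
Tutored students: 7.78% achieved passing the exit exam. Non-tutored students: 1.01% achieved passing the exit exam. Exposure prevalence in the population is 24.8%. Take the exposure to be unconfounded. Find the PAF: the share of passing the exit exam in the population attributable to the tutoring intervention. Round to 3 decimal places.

p₁ = 0.0778, p₀ = 0.0101.
Overall risk P(Y=1) = π·p₁ + (1−π)·p₀ = 0.248×0.0778 + 0.752×0.0101 = 0.02689.
Under exogeneity, PAF = [P(Y=1) − p₀] / P(Y=1).
PAF = (0.02689 − 0.0101) / 0.02689 ≈ 0.6244

PAF ≈ 0.624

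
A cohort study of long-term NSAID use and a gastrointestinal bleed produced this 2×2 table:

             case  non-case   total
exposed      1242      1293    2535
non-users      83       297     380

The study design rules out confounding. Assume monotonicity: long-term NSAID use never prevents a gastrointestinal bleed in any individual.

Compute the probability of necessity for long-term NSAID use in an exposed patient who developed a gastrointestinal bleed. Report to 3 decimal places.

p₁ = P(outcome | exposed) = 1242/2535 = 0.48994
p₀ = P(outcome | unexposed) = 83/380 = 0.21842
Under exogeneity and monotonicity, PN = (p₁ − p₀) / p₁.
PN = (0.48994 − 0.21842) / 0.48994 = 0.27152 / 0.48994 ≈ 0.5542

PN ≈ 0.554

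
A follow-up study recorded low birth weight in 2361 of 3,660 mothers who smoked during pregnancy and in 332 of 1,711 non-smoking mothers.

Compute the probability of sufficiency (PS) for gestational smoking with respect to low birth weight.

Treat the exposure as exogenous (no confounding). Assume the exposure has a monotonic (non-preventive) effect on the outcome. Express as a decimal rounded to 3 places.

PS ≈ 0.560

p₁ = P(outcome | exposed) = 2361/3660 = 0.64508
p₀ = P(outcome | unexposed) = 332/1711 = 0.19404
Under exogeneity and monotonicity, PS = (p₁ − p₀) / (1 − p₀).
PS = (0.64508 − 0.19404) / (1 − 0.19404) = 0.45104 / 0.80596 ≈ 0.5596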